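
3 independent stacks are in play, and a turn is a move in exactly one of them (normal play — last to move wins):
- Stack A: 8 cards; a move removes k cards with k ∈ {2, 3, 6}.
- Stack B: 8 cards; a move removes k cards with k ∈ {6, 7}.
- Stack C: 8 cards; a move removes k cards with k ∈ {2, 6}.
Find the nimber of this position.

Build the Grundy sequence for stack A with g(k) = mex{g(k−s) : s ∈ {2, 3, 6}, s ≤ k}:
g(0) = mex{} = 0
g(1) = mex{} = 0
g(2) = mex{0} = 1
g(3) = mex{0} = 1
g(4) = mex{0,1} = 2
g(5) = mex{1} = 0
g(6) = mex{0,1,2} = 3
g(7) = mex{0,2} = 1
g(8) = mex{0,1,3} = 2
So g(8) = 2.
Grundy values for stack B (subtraction set {6, 7}):
k:     0  1  2  3  4  5  6  7  8
g(k):  0  0  0  0  0  0  1  1  1
So g(8) = 1.
Grundy values for stack C (subtraction set {2, 6}):
g(0) = mex{} = 0
g(1) = mex{} = 0
g(2) = mex{0} = 1
g(3) = mex{0} = 1
g(4) = mex{1} = 0
g(5) = mex{1} = 0
g(6) = mex{0} = 1
g(7) = mex{0} = 1
g(8) = mex{1} = 0
So g(8) = 0.
By the Sprague-Grundy theorem, the Grundy value of a sum of independent games is the XOR of the component values.
Combined value = 2 XOR 1 XOR 0 = 3.

3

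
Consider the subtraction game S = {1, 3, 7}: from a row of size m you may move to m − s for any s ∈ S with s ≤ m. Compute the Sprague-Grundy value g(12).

0

Build the Grundy sequence with g(k) = mex{g(k−s) : s ∈ {1, 3, 7}, s ≤ k}:
k:     0  1  2  3  4  5  6  7  8  9 10 11 12
g(k):  0  1  0  1  0  1  0  1  0  1  0  1  0
So g(12) = 0.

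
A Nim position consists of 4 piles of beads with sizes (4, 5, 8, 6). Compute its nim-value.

15

Compute the nim-sum pairwise:
4 ⊕ 5 = 1
1 ⊕ 8 = 9
9 ⊕ 6 = 15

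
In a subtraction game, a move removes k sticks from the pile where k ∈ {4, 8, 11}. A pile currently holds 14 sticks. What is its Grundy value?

3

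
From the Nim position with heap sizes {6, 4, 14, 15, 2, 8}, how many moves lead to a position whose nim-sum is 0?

Nim-sum: 6 XOR 4 XOR 14 XOR 15 XOR 2 XOR 8 = 9.
The overall nim-sum is X = 9. A heap of size p has a winning move iff p XOR X < p (reduce it to p XOR X).
  6: 6 XOR 9 = 15 ≥ 6 — no move.
  4: 4 XOR 9 = 13 ≥ 4 — no move.
  14: 14 XOR 9 = 7 < 14 — winning move (to 7).
  15: 15 XOR 9 = 6 < 15 — winning move (to 6).
  2: 2 XOR 9 = 11 ≥ 2 — no move.
  8: 8 XOR 9 = 1 < 8 — winning move (to 1).
That gives 3 winning moves.

3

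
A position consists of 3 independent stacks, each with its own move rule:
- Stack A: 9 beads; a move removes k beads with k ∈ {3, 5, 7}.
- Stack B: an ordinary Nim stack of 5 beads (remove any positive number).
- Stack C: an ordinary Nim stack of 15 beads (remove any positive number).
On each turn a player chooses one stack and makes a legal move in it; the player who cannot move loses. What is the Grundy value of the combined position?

For stack A, compute g(0), g(1), … with moves {3, 5, 7}:
k:     0  1  2  3  4  5  6  7  8  9
g(k):  0  0  0  1  1  1  2  2  2  3
So g(9) = 3.
Stack B is a plain Nim stack of size 5, so its Grundy value is 5.
Stack C is a plain Nim stack of size 15, so its Grundy value is 15.
By the Sprague-Grundy theorem, the Grundy value of a sum of independent games is the XOR of the component values.
Combined value = 3 XOR 5 XOR 15 = 9.

9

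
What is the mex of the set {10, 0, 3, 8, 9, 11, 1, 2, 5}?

The values 0, 1, 2, 3 are all present; 4 is the first non-negative integer missing from the set.

4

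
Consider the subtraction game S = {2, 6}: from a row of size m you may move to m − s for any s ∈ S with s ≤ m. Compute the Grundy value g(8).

Build the Grundy sequence with g(k) = mex{g(k−s) : s ∈ {2, 6}, s ≤ k}:
k:     0  1  2  3  4  5  6  7  8
g(k):  0  0  1  1  0  0  1  1  0
So g(8) = 0.

0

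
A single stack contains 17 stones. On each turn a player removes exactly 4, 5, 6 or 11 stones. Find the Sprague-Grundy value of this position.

0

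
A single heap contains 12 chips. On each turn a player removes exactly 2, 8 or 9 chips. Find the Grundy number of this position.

Compute g(0), g(1), … for moves {2, 8, 9}:
k:     0  1  2  3  4  5  6  7  8  9 10 11 12
g(k):  0  0  1  1  0  0  1  1  2  2  3  0  2
So g(12) = 2.

2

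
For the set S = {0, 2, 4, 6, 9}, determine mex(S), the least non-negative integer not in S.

1

0 is in the set but 1 is not, so the mex is 1.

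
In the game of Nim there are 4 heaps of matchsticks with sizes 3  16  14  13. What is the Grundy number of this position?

16

Compute the nim-sum pairwise:
3 XOR 16 = 19
19 XOR 14 = 29
29 XOR 13 = 16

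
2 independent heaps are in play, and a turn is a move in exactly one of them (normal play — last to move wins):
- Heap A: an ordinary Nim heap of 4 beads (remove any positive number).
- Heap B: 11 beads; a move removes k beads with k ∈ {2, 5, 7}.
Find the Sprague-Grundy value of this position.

7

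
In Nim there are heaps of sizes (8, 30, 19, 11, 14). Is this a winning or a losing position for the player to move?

Losing position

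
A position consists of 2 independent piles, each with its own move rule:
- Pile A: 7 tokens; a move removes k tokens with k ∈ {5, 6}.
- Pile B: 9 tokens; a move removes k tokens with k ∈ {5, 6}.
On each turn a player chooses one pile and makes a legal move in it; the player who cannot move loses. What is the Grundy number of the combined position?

For pile A, compute g(0), g(1), … with moves {5, 6}:
k:     0  1  2  3  4  5  6  7
g(k):  0  0  0  0  0  1  1  1
So g(7) = 1.
Grundy values for pile B (subtraction set {5, 6}):
k:     0  1  2  3  4  5  6  7  8  9
g(k):  0  0  0  0  0  1  1  1  1  1
So g(9) = 1.
By the Sprague-Grundy theorem, the Grundy value of a sum of independent games is the XOR of the component values.
Combined value = 1 XOR 1 = 0.

0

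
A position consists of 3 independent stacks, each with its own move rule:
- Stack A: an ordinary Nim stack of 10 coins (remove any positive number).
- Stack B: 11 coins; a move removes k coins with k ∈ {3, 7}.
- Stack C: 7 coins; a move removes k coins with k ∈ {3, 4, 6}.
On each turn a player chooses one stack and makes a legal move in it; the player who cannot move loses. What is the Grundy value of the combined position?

8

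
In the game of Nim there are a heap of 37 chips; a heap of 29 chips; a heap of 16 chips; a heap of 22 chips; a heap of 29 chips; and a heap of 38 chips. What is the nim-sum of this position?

5

Write each in binary and XOR column by column:
  100101  (37)
  011101  (29)
  010000  (16)
  010110  (22)
  011101  (29)
  100110  (38)
  ------
  000101  (5)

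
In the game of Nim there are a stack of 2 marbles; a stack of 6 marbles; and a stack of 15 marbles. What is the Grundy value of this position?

11

Nim-sum: 2 XOR 6 XOR 15 = 11.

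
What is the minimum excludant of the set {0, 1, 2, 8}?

3

The values 0, 1, 2 are all present; 3 is the first non-negative integer missing from the set.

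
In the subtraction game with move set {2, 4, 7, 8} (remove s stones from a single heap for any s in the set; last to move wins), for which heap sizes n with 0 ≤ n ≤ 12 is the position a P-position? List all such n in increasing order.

0, 1, 6, 11, 12

Build the Grundy sequence with g(k) = mex{g(k−s) : s ∈ {2, 4, 7, 8}, s ≤ k}:
k:     0  1  2  3  4  5  6  7  8  9 10 11 12
g(k):  0  0  1  1  2  2  0  3  1  4  2  0  0
The P-positions (g = 0) in 0..12 are 0, 1, 6, 11, 12.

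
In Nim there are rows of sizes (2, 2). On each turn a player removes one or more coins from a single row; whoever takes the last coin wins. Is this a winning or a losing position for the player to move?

Losing position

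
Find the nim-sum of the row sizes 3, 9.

Compute the nim-sum pairwise:
3 XOR 9 = 10

10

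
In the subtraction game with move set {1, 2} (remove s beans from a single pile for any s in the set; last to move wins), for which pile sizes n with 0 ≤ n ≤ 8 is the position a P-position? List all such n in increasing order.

Grundy values for subtraction set {1, 2}:
k:     0  1  2  3  4  5  6  7  8
g(k):  0  1  2  0  1  2  0  1  2
The P-positions (g = 0) in 0..8 are 0, 3, 6.

0, 3, 6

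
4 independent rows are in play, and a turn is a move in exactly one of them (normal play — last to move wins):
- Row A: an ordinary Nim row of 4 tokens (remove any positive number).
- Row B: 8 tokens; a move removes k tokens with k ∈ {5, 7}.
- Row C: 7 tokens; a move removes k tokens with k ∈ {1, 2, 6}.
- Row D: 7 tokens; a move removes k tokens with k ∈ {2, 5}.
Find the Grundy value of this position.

Row A is a plain Nim row of size 4, so its Grundy value is 4.
Grundy values for row B (subtraction set {5, 7}):
g(0) = mex{} = 0
g(1) = mex{} = 0
g(2) = mex{} = 0
g(3) = mex{} = 0
g(4) = mex{} = 0
g(5) = mex{0} = 1
g(6) = mex{0} = 1
g(7) = mex{0} = 1
g(8) = mex{0} = 1
So g(8) = 1.
For row C, compute g(0), g(1), … with moves {1, 2, 6}:
k:     0  1  2  3  4  5  6  7
g(k):  0  1  2  0  1  2  3  0
So g(7) = 0.
Build the Grundy sequence for row D with g(k) = mex{g(k−s) : s ∈ {2, 5}, s ≤ k}:
k:     0  1  2  3  4  5  6  7
g(k):  0  0  1  1  0  2  1  0
So g(7) = 0.
The value of a disjunctive sum is the nim-sum of the parts.
Combined value = 4 ⊕ 1 ⊕ 0 ⊕ 0 = 5.

5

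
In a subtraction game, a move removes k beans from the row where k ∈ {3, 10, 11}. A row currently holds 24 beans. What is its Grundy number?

Grundy values for subtraction set {3, 10, 11}:
k:     0  1  2  3  4  5  6  7  8  9 10 11 12 13 14 15 16 17 18 19 20 21 22 23 24
g(k):  0  0  0  1  1  1  0  0  0  1  1  1  2  2  0  0  3  1  1  2  0  0  0  1  1
So g(24) = 1.

1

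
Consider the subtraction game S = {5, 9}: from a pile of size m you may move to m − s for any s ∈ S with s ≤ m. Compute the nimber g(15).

Grundy values for subtraction set {5, 9}:
k:     0  1  2  3  4  5  6  7  8  9 10 11 12 13 14 15
g(k):  0  0  0  0  0  1  1  1  1  1  2  2  2  2  0  0
So g(15) = 0.

0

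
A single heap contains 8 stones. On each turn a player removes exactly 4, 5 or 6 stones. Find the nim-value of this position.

2

Compute g(0), g(1), … for moves {4, 5, 6}:
k:     0  1  2  3  4  5  6  7  8
g(k):  0  0  0  0  1  1  1  1  2
So g(8) = 2.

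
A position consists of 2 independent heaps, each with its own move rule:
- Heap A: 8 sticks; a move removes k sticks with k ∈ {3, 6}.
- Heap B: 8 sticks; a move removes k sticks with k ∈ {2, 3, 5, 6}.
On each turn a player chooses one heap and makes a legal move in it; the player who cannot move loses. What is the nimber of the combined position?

2

Grundy values for heap A (subtraction set {3, 6}):
k:     0  1  2  3  4  5  6  7  8
g(k):  0  0  0  1  1  1  2  2  2
So g(8) = 2.
For heap B, compute g(0), g(1), … with moves {2, 3, 5, 6}:
k:     0  1  2  3  4  5  6  7  8
g(k):  0  0  1  1  2  2  3  3  0
So g(8) = 0.
The value of a disjunctive sum is the nim-sum of the parts.
Combined value = 2 ⊕ 0 = 2.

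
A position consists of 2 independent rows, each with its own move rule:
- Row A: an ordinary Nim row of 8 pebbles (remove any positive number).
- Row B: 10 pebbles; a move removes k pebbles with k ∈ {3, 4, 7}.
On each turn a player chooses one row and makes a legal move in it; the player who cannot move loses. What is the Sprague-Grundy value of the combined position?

8

Row A is a plain Nim row of size 8, so its Grundy value is 8.
For row B, compute g(0), g(1), … with moves {3, 4, 7}:
k:     0  1  2  3  4  5  6  7  8  9 10
g(k):  0  0  0  1  1  1  2  2  2  3  0
So g(10) = 0.
By the Sprague-Grundy theorem, the Grundy value of a sum of independent games is the XOR of the component values.
Combined value = 8 ⊕ 0 = 8.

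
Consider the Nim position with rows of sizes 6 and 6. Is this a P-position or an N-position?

Nim-sum: 6 ^ 6 = 0.
The nim-sum is 0, so this is a P-position: the player to move is in a losing position under optimal play.

P-position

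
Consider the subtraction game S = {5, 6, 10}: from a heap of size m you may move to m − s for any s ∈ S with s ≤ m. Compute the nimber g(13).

2

Grundy values for subtraction set {5, 6, 10}:
g(0) = mex{} = 0
g(1) = mex{} = 0
g(2) = mex{} = 0
g(3) = mex{} = 0
g(4) = mex{} = 0
g(5) = mex{0} = 1
g(6) = mex{0} = 1
g(7) = mex{0} = 1
g(8) = mex{0} = 1
g(9) = mex{0} = 1
g(10) = mex{0,1} = 2
g(11) = mex{0,1} = 2
g(12) = mex{0,1} = 2
g(13) = mex{0,1} = 2
So g(13) = 2.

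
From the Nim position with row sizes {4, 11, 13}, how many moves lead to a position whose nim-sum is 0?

Compute the nim-sum pairwise:
4 ⊕ 11 = 15
15 ⊕ 13 = 2
The overall nim-sum is X = 2. A row of size p has a winning move iff p XOR X < p (reduce it to p XOR X).
  4: 4 XOR 2 = 6 ≥ 4 — no move.
  11: 11 XOR 2 = 9 < 11 — winning move (to 9).
  13: 13 XOR 2 = 15 ≥ 13 — no move.
That gives 1 winning move.

1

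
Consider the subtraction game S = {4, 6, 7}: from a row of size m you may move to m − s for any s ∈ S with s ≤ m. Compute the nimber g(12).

Grundy values for subtraction set {4, 6, 7}:
g(0) = mex{} = 0
g(1) = mex{} = 0
g(2) = mex{} = 0
g(3) = mex{} = 0
g(4) = mex{0} = 1
g(5) = mex{0} = 1
g(6) = mex{0} = 1
g(7) = mex{0} = 1
g(8) = mex{0,1} = 2
g(9) = mex{0,1} = 2
g(10) = mex{0,1} = 2
g(11) = mex{1} = 0
g(12) = mex{1,2} = 0
So g(12) = 0.

0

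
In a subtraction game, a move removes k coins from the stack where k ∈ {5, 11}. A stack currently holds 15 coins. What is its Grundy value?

1

Grundy values for subtraction set {5, 11}:
k:     0  1  2  3  4  5  6  7  8  9 10 11 12 13 14 15
g(k):  0  0  0  0  0  1  1  1  1  1  0  2  2  2  2  1
So g(15) = 1.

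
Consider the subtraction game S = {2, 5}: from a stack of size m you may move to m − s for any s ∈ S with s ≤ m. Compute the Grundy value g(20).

1

Grundy values for subtraction set {2, 5}:
k:     0  1  2  3  4  5  6  7  8  9 10 11 12 13 14 15 16 17 18 19 20
g(k):  0  0  1  1  0  2  1  0  0  1  1  0  2  1  0  0  1  1  0  2  1
So g(20) = 1.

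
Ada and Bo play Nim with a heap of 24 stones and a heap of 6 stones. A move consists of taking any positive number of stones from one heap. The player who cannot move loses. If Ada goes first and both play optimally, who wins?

Nim-sum: 24 ^ 6 = 30.
The nim-sum is 30 ≠ 0, so this is an N-position: the player to move can win; Ada has a winning move.

Ada wins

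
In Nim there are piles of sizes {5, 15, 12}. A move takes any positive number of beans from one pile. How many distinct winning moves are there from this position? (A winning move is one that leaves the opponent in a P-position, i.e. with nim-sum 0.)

3

In binary:
  0101  (5)
  1111  (15)
  1100  (12)
  ----
  0110  (6)
The overall nim-sum is X = 6. A pile of size p has a winning move iff p XOR X < p (reduce it to p XOR X).
  5: 5 XOR 6 = 3 < 5 — winning move (to 3).
  15: 15 XOR 6 = 9 < 15 — winning move (to 9).
  12: 12 XOR 6 = 10 < 12 — winning move (to 10).
That gives 3 winning moves.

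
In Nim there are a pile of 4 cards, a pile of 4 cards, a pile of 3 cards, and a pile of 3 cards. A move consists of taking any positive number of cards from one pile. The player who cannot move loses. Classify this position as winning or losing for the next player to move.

Bitwise XOR of the heap sizes:
  100  (4)
  100  (4)
  011  (3)
  011  (3)
  ---
  000  (0)
The nim-sum is 0, so this is a P-position: the player to move is in a losing position under optimal play.

Losing position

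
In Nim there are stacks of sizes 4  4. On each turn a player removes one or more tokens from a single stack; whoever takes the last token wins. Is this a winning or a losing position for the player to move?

Losing position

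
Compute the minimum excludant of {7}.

0

0 is not in the set, so the mex is 0.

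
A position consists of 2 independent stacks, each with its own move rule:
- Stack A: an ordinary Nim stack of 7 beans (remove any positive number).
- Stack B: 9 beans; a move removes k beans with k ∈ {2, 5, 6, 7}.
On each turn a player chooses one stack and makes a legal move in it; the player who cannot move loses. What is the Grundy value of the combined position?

Stack A is a plain Nim stack of size 7, so its Grundy value is 7.
For stack B, compute g(0), g(1), … with moves {2, 5, 6, 7}:
k:     0  1  2  3  4  5  6  7  8  9
g(k):  0  0  1  1  0  2  1  3  2  2
So g(9) = 2.
The value of a disjunctive sum is the nim-sum of the parts.
Combined value = 7 XOR 2 = 5.

5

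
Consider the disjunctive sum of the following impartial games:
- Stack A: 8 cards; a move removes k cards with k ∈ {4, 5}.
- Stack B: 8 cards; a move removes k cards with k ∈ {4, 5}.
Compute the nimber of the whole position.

0

Grundy values for stack A (subtraction set {4, 5}):
g(0) = mex{} = 0
g(1) = mex{} = 0
g(2) = mex{} = 0
g(3) = mex{} = 0
g(4) = mex{0} = 1
g(5) = mex{0} = 1
g(6) = mex{0} = 1
g(7) = mex{0} = 1
g(8) = mex{0,1} = 2
So g(8) = 2.
Build the Grundy sequence for stack B with g(k) = mex{g(k−s) : s ∈ {4, 5}, s ≤ k}:
g(0) = mex{} = 0
g(1) = mex{} = 0
g(2) = mex{} = 0
g(3) = mex{} = 0
g(4) = mex{0} = 1
g(5) = mex{0} = 1
g(6) = mex{0} = 1
g(7) = mex{0} = 1
g(8) = mex{0,1} = 2
So g(8) = 2.
By the Sprague-Grundy theorem, the Grundy value of a sum of independent games is the XOR of the component values.
Combined value = 2 XOR 2 = 0.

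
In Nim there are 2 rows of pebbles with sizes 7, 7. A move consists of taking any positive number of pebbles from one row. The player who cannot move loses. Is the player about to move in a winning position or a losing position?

Bitwise XOR of the heap sizes:
  111  (7)
  111  (7)
  ---
  000  (0)
The nim-sum is 0, so this is a P-position: the player to move is in a losing position under optimal play.

Losing position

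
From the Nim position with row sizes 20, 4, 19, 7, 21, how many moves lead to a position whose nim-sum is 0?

Write each in binary and XOR column by column:
  10100  (20)
  00100  (4)
  10011  (19)
  00111  (7)
  10101  (21)
  -----
  10001  (17)
The overall nim-sum is X = 17. A row of size p has a winning move iff p XOR X < p (reduce it to p XOR X).
  20: 20 XOR 17 = 5 < 20 — winning move (to 5).
  4: 4 XOR 17 = 21 ≥ 4 — no move.
  19: 19 XOR 17 = 2 < 19 — winning move (to 2).
  7: 7 XOR 17 = 22 ≥ 7 — no move.
  21: 21 XOR 17 = 4 < 21 — winning move (to 4).
That gives 3 winning moves.

3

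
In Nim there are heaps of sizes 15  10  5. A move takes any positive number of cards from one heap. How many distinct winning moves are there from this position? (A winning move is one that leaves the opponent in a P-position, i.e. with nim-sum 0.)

0

Nim-sum: 15 ⊕ 10 ⊕ 5 = 0.
The nim-sum is already 0, so every move leaves a nonzero nim-sum — there are no winning moves.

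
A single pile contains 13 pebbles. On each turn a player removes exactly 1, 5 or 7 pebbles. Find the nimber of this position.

Build the Grundy sequence with g(k) = mex{g(k−s) : s ∈ {1, 5, 7}, s ≤ k}:
g(0) = mex{} = 0
g(1) = mex{0} = 1
g(2) = mex{1} = 0
g(3) = mex{0} = 1
g(4) = mex{1} = 0
g(5) = mex{0} = 1
g(6) = mex{1} = 0
g(7) = mex{0} = 1
g(8) = mex{1} = 0
g(9) = mex{0} = 1
g(10) = mex{1} = 0
g(11) = mex{0} = 1
g(12) = mex{1} = 0
g(13) = mex{0} = 1
So g(13) = 1.

1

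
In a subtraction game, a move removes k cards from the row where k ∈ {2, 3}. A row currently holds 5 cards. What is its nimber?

0

Grundy values for subtraction set {2, 3}:
k:     0  1  2  3  4  5
g(k):  0  0  1  1  2  0
So g(5) = 0.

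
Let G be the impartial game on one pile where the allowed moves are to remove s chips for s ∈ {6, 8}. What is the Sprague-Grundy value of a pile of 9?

1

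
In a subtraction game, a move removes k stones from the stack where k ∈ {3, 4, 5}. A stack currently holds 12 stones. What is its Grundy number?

1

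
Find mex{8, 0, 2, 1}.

3

The values 0, 1, 2 are all present; 3 is the first non-negative integer missing from the set.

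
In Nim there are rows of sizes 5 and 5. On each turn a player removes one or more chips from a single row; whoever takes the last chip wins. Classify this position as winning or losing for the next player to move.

Nim-sum: 5 XOR 5 = 0.
The nim-sum is 0, so this is a P-position: the player to move is in a losing position under optimal play.

Losing position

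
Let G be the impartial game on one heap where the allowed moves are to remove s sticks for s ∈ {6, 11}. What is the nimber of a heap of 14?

2

Compute g(0), g(1), … for moves {6, 11}:
g(0) = mex{} = 0
g(1) = mex{} = 0
g(2) = mex{} = 0
g(3) = mex{} = 0
g(4) = mex{} = 0
g(5) = mex{} = 0
g(6) = mex{0} = 1
g(7) = mex{0} = 1
g(8) = mex{0} = 1
g(9) = mex{0} = 1
g(10) = mex{0} = 1
g(11) = mex{0} = 1
g(12) = mex{0,1} = 2
g(13) = mex{0,1} = 2
g(14) = mex{0,1} = 2
So g(14) = 2.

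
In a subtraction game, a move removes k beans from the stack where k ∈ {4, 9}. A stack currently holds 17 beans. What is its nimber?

Grundy values for subtraction set {4, 9}:
k:     0  1  2  3  4  5  6  7  8  9 10 11 12 13 14 15 16 17
g(k):  0  0  0  0  1  1  1  1  0  2  2  2  1  0  0  0  0  1
So g(17) = 1.

1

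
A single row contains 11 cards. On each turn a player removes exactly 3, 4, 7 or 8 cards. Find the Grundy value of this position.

0

Build the Grundy sequence with g(k) = mex{g(k−s) : s ∈ {3, 4, 7, 8}, s ≤ k}:
g(0) = mex{} = 0
g(1) = mex{} = 0
g(2) = mex{} = 0
g(3) = mex{0} = 1
g(4) = mex{0} = 1
g(5) = mex{0} = 1
g(6) = mex{0,1} = 2
g(7) = mex{0,1} = 2
g(8) = mex{0,1} = 2
g(9) = mex{0,1,2} = 3
g(10) = mex{0,1,2} = 3
g(11) = mex{1,2} = 0
So g(11) = 0.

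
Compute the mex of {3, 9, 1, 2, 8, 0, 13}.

4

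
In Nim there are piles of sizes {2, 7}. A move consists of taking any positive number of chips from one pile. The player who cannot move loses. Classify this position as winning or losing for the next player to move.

Winning position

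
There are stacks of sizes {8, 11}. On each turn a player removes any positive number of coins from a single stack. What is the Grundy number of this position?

3

Compute the nim-sum pairwise:
8 XOR 11 = 3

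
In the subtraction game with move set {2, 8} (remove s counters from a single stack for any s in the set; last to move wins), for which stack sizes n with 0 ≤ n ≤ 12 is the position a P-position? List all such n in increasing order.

Grundy values for subtraction set {2, 8}:
g(0) = mex{} = 0
g(1) = mex{} = 0
g(2) = mex{0} = 1
g(3) = mex{0} = 1
g(4) = mex{1} = 0
g(5) = mex{1} = 0
g(6) = mex{0} = 1
g(7) = mex{0} = 1
g(8) = mex{0,1} = 2
g(9) = mex{0,1} = 2
g(10) = mex{1,2} = 0
g(11) = mex{1,2} = 0
g(12) = mex{0} = 1
The P-positions (g = 0) in 0..12 are 0, 1, 4, 5, 10, 11.

0, 1, 4, 5, 10, 11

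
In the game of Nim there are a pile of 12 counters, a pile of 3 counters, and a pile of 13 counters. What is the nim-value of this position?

2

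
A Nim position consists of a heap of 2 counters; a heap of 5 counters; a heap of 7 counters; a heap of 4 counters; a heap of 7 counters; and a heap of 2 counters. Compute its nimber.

1

Compute the nim-sum pairwise:
2 ⊕ 5 = 7
7 ⊕ 7 = 0
0 ⊕ 4 = 4
4 ⊕ 7 = 3
3 ⊕ 2 = 1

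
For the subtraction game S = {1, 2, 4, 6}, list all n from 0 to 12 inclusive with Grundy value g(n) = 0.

0, 3, 8, 11

Compute g(0), g(1), … for moves {1, 2, 4, 6}:
k:     0  1  2  3  4  5  6  7  8  9 10 11 12
g(k):  0  1  2  0  1  2  3  4  0  1  2  0  1
The P-positions (g = 0) in 0..12 are 0, 3, 8, 11.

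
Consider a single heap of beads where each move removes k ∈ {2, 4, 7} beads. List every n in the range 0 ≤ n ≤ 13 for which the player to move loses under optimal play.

Grundy values for subtraction set {2, 4, 7}:
k:     0  1  2  3  4  5  6  7  8  9 10 11 12 13
g(k):  0  0  1  1  2  2  0  3  1  0  2  1  0  2
The P-positions (g = 0) in 0..13 are 0, 1, 6, 9, 12.

0, 1, 6, 9, 12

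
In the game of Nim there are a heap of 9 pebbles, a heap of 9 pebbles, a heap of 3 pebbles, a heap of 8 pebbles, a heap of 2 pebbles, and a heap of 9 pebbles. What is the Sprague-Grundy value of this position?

Nim-sum: 9 ⊕ 9 ⊕ 3 ⊕ 8 ⊕ 2 ⊕ 9 = 0.

0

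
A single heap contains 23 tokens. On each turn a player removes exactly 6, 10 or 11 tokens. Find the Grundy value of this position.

1

Grundy values for subtraction set {6, 10, 11}:
k:     0  1  2  3  4  5  6  7  8  9 10 11 12 13 14 15 16 17 18 19 20 21 22 23
g(k):  0  0  0  0  0  0  1  1  1  1  1  1  2  2  2  2  2  0  0  0  0  0  0  1
So g(23) = 1.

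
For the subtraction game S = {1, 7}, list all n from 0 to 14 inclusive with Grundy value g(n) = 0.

Build the Grundy sequence with g(k) = mex{g(k−s) : s ∈ {1, 7}, s ≤ k}:
g(0) = mex{} = 0
g(1) = mex{0} = 1
g(2) = mex{1} = 0
g(3) = mex{0} = 1
g(4) = mex{1} = 0
g(5) = mex{0} = 1
g(6) = mex{1} = 0
g(7) = mex{0} = 1
g(8) = mex{1} = 0
g(9) = mex{0} = 1
g(10) = mex{1} = 0
g(11) = mex{0} = 1
g(12) = mex{1} = 0
g(13) = mex{0} = 1
g(14) = mex{1} = 0
The P-positions (g = 0) in 0..14 are 0, 2, 4, 6, 8, 10, 12, 14.

0, 2, 4, 6, 8, 10, 12, 14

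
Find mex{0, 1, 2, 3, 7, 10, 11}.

4

The values 0, 1, 2, 3 are all present; 4 is the first non-negative integer missing from the set.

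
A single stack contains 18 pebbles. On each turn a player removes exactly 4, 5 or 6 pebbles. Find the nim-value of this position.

2

Compute g(0), g(1), … for moves {4, 5, 6}:
k:     0  1  2  3  4  5  6  7  8  9 10 11 12 13 14 15 16 17 18
g(k):  0  0  0  0  1  1  1  1  2  2  0  0  0  0  1  1  1  1  2
So g(18) = 2.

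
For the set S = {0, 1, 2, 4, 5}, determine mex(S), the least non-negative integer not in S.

3

The values 0, 1, 2 are all present; 3 is the first non-negative integer missing from the set.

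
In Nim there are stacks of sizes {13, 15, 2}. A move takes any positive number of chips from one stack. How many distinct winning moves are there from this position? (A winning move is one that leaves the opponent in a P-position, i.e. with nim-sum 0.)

Nim-sum: 13 ⊕ 15 ⊕ 2 = 0.
The nim-sum is already 0, so every move leaves a nonzero nim-sum — there are no winning moves.

0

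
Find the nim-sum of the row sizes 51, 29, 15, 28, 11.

Nim-sum: 51 XOR 29 XOR 15 XOR 28 XOR 11 = 54.

54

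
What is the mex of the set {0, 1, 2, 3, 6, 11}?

The values 0, 1, 2, 3 are all present; 4 is the first non-negative integer missing from the set.

4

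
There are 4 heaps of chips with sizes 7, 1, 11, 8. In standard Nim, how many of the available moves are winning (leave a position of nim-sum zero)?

1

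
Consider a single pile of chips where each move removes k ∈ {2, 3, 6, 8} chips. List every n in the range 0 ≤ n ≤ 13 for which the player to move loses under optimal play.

0, 1, 5, 10

Grundy values for subtraction set {2, 3, 6, 8}:
g(0) = mex{} = 0
g(1) = mex{} = 0
g(2) = mex{0} = 1
g(3) = mex{0} = 1
g(4) = mex{0,1} = 2
g(5) = mex{1} = 0
g(6) = mex{0,1,2} = 3
g(7) = mex{0,2} = 1
g(8) = mex{0,1,3} = 2
g(9) = mex{0,1,3} = 2
g(10) = mex{1,2} = 0
g(11) = mex{0,1,2} = 3
g(12) = mex{0,2,3} = 1
g(13) = mex{0,1,3} = 2
The P-positions (g = 0) in 0..13 are 0, 1, 5, 10.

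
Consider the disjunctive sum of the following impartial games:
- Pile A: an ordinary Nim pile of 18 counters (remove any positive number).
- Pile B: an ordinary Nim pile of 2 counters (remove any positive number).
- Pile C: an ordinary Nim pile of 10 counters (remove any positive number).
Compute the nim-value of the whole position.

Pile A is a plain Nim pile of size 18, so its Grundy value is 18.
Pile B is a plain Nim pile of size 2, so its Grundy value is 2.
Pile C is a plain Nim pile of size 10, so its Grundy value is 10.
The value of a disjunctive sum is the nim-sum of the parts.
Combined value = 18 ⊕ 2 ⊕ 10 = 26.

26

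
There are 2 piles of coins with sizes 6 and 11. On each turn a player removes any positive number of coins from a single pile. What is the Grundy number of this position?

Write each in binary and XOR column by column:
  0110  (6)
  1011  (11)
  ----
  1101  (13)

13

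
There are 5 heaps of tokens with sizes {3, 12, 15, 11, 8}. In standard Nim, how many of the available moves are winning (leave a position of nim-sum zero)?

3

Compute the nim-sum pairwise:
3 ^ 12 = 15
15 ^ 15 = 0
0 ^ 11 = 11
11 ^ 8 = 3
The overall nim-sum is X = 3. A heap of size p has a winning move iff p XOR X < p (reduce it to p XOR X).
  3: 3 XOR 3 = 0 < 3 — winning move (to 0).
  12: 12 XOR 3 = 15 ≥ 12 — no move.
  15: 15 XOR 3 = 12 < 15 — winning move (to 12).
  11: 11 XOR 3 = 8 < 11 — winning move (to 8).
  8: 8 XOR 3 = 11 ≥ 8 — no move.
That gives 3 winning moves.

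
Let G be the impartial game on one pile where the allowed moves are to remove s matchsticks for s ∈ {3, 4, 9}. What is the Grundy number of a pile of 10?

Compute g(0), g(1), … for moves {3, 4, 9}:
k:     0  1  2  3  4  5  6  7  8  9 10
g(k):  0  0  0  1  1  1  2  0  0  3  1
So g(10) = 1.

1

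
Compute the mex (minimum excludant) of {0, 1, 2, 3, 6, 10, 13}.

4

The values 0, 1, 2, 3 are all present; 4 is the first non-negative integer missing from the set.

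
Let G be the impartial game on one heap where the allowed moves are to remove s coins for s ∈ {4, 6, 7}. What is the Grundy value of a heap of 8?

2

Grundy values for subtraction set {4, 6, 7}:
k:     0  1  2  3  4  5  6  7  8
g(k):  0  0  0  0  1  1  1  1  2
So g(8) = 2.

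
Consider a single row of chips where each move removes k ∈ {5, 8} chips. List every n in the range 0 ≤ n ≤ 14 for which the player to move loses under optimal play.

0, 1, 2, 3, 4, 13, 14

Compute g(0), g(1), … for moves {5, 8}:
g(0) = mex{} = 0
g(1) = mex{} = 0
g(2) = mex{} = 0
g(3) = mex{} = 0
g(4) = mex{} = 0
g(5) = mex{0} = 1
g(6) = mex{0} = 1
g(7) = mex{0} = 1
g(8) = mex{0} = 1
g(9) = mex{0} = 1
g(10) = mex{0,1} = 2
g(11) = mex{0,1} = 2
g(12) = mex{0,1} = 2
g(13) = mex{1} = 0
g(14) = mex{1} = 0
The P-positions (g = 0) in 0..14 are 0, 1, 2, 3, 4, 13, 14.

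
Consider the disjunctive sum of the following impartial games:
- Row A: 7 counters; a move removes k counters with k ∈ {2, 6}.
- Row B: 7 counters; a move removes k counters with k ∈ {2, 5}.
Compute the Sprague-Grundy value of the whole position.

1

For row A, compute g(0), g(1), … with moves {2, 6}:
k:     0  1  2  3  4  5  6  7
g(k):  0  0  1  1  0  0  1  1
So g(7) = 1.
Build the Grundy sequence for row B with g(k) = mex{g(k−s) : s ∈ {2, 5}, s ≤ k}:
k:     0  1  2  3  4  5  6  7
g(k):  0  0  1  1  0  2  1  0
So g(7) = 0.
By the Sprague-Grundy theorem, the Grundy value of a sum of independent games is the XOR of the component values.
Combined value = 1 ⊕ 0 = 1.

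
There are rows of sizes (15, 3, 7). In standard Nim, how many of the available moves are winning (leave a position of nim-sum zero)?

Nim-sum: 15 ⊕ 3 ⊕ 7 = 11.
The overall nim-sum is X = 11. A row of size p has a winning move iff p XOR X < p (reduce it to p XOR X).
  15: 15 XOR 11 = 4 < 15 — winning move (to 4).
  3: 3 XOR 11 = 8 ≥ 3 — no move.
  7: 7 XOR 11 = 12 ≥ 7 — no move.
That gives 1 winning move.

1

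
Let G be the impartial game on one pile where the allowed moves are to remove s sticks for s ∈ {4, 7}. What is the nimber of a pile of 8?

Compute g(0), g(1), … for moves {4, 7}:
k:     0  1  2  3  4  5  6  7  8
g(k):  0  0  0  0  1  1  1  1  2
So g(8) = 2.

2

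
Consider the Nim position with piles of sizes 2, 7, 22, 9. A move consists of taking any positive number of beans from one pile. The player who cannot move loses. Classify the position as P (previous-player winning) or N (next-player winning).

N-position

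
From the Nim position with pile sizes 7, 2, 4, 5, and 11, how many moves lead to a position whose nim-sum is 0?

1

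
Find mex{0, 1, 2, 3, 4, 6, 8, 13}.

The values 0, 1, 2, 3, 4 are all present; 5 is the first non-negative integer missing from the set.

5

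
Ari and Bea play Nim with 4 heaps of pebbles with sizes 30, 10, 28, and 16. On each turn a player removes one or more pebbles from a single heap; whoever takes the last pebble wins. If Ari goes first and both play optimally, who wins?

Ari wins

Write each in binary and XOR column by column:
  11110  (30)
  01010  (10)
  11100  (28)
  10000  (16)
  -----
  11000  (24)
The nim-sum is 24 ≠ 0, so this is an N-position: the player to move can win; Ari has a winning move.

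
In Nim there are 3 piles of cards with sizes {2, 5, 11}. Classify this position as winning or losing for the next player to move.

Compute the nim-sum pairwise:
2 ⊕ 5 = 7
7 ⊕ 11 = 12
The nim-sum is 12 ≠ 0, so this is an N-position: the player to move can win.

Winning position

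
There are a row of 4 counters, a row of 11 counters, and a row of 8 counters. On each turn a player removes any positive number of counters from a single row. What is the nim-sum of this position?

Compute the nim-sum pairwise:
4 XOR 11 = 15
15 XOR 8 = 7

7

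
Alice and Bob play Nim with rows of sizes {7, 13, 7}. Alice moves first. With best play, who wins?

Alice wins

Nim-sum: 7 ⊕ 13 ⊕ 7 = 13.
The nim-sum is 13 ≠ 0, so this is an N-position: the player to move can win; Alice has a winning move.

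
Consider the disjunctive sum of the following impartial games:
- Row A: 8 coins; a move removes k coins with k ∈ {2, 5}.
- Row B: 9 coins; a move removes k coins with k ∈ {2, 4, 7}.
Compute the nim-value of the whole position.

For row A, compute g(0), g(1), … with moves {2, 5}:
k:     0  1  2  3  4  5  6  7  8
g(k):  0  0  1  1  0  2  1  0  0
So g(8) = 0.
Grundy values for row B (subtraction set {2, 4, 7}):
k:     0  1  2  3  4  5  6  7  8  9
g(k):  0  0  1  1  2  2  0  3  1  0
So g(9) = 0.
The value of a disjunctive sum is the nim-sum of the parts.
Combined value = 0 XOR 0 = 0.

0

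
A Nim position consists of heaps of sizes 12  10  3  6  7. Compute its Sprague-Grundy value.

4

Nim-sum: 12 ⊕ 10 ⊕ 3 ⊕ 6 ⊕ 7 = 4.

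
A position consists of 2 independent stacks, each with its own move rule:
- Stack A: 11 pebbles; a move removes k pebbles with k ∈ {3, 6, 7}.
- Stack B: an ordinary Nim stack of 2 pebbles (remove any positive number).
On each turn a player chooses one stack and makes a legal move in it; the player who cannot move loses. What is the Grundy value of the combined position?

For stack A, compute g(0), g(1), … with moves {3, 6, 7}:
k:     0  1  2  3  4  5  6  7  8  9 10 11
g(k):  0  0  0  1  1  1  2  2  2  3  0  0
So g(11) = 0.
Stack B is a plain Nim stack of size 2, so its Grundy value is 2.
By the Sprague-Grundy theorem, the Grundy value of a sum of independent games is the XOR of the component values.
Combined value = 0 ⊕ 2 = 2.

2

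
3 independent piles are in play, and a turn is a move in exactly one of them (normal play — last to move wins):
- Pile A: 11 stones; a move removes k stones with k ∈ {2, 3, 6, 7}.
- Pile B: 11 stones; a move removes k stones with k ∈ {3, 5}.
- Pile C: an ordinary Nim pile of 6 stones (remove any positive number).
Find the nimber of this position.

6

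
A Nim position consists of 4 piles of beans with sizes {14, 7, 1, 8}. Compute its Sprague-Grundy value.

0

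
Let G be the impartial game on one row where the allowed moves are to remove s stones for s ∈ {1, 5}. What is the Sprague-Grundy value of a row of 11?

Compute g(0), g(1), … for moves {1, 5}:
g(0) = mex{} = 0
g(1) = mex{0} = 1
g(2) = mex{1} = 0
g(3) = mex{0} = 1
g(4) = mex{1} = 0
g(5) = mex{0} = 1
g(6) = mex{1} = 0
g(7) = mex{0} = 1
g(8) = mex{1} = 0
g(9) = mex{0} = 1
g(10) = mex{1} = 0
g(11) = mex{0} = 1
So g(11) = 1.

1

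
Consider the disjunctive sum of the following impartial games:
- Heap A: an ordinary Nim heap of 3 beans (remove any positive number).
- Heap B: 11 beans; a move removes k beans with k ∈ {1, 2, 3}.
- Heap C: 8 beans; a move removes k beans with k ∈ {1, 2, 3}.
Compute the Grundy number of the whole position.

0

Heap A is a plain Nim heap of size 3, so its Grundy value is 3.
For heap B, compute g(0), g(1), … with moves {1, 2, 3}:
g(0) = mex{} = 0
g(1) = mex{0} = 1
g(2) = mex{0,1} = 2
g(3) = mex{0,1,2} = 3
g(4) = mex{1,2,3} = 0
g(5) = mex{0,2,3} = 1
g(6) = mex{0,1,3} = 2
g(7) = mex{0,1,2} = 3
g(8) = mex{1,2,3} = 0
g(9) = mex{0,2,3} = 1
g(10) = mex{0,1,3} = 2
g(11) = mex{0,1,2} = 3
So g(11) = 3.
For heap C, compute g(0), g(1), … with moves {1, 2, 3}:
k:     0  1  2  3  4  5  6  7  8
g(k):  0  1  2  3  0  1  2  3  0
So g(8) = 0.
The value of a disjunctive sum is the nim-sum of the parts.
Combined value = 3 ⊕ 3 ⊕ 0 = 0.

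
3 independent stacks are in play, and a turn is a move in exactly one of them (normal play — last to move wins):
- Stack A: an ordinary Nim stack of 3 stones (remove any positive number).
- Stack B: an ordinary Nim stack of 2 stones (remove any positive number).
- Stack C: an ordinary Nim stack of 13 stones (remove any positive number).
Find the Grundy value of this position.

12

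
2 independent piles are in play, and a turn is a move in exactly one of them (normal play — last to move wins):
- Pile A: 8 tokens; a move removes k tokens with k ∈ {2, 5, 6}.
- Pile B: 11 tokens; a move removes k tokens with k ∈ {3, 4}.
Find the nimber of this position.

1

Grundy values for pile A (subtraction set {2, 5, 6}):
k:     0  1  2  3  4  5  6  7  8
g(k):  0  0  1  1  0  2  1  3  0
So g(8) = 0.
For pile B, compute g(0), g(1), … with moves {3, 4}:
k:     0  1  2  3  4  5  6  7  8  9 10 11
g(k):  0  0  0  1  1  1  2  0  0  0  1  1
So g(11) = 1.
The value of a disjunctive sum is the nim-sum of the parts.
Combined value = 0 ⊕ 1 = 1.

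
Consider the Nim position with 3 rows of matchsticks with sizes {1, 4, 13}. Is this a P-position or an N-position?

Compute the nim-sum pairwise:
1 ^ 4 = 5
5 ^ 13 = 8
The nim-sum is 8 ≠ 0, so this is an N-position: the player to move can win.

N-position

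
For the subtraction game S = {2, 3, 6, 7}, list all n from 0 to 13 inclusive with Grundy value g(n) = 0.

0, 1, 5, 9, 10

Compute g(0), g(1), … for moves {2, 3, 6, 7}:
k:     0  1  2  3  4  5  6  7  8  9 10 11 12 13
g(k):  0  0  1  1  2  0  3  1  2  0  0  1  1  2
The P-positions (g = 0) in 0..13 are 0, 1, 5, 9, 10.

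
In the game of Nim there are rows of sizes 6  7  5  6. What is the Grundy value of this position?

2

Compute the nim-sum pairwise:
6 ⊕ 7 = 1
1 ⊕ 5 = 4
4 ⊕ 6 = 2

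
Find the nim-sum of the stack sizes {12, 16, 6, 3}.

25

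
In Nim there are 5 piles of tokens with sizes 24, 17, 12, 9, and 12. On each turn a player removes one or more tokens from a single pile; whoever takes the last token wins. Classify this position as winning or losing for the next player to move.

Losing position

Nim-sum: 24 XOR 17 XOR 12 XOR 9 XOR 12 = 0.
The nim-sum is 0, so this is a P-position: the player to move is in a losing position under optimal play.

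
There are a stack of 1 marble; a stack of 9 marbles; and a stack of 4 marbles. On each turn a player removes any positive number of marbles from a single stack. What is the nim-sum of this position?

Compute the nim-sum pairwise:
1 ⊕ 9 = 8
8 ⊕ 4 = 12

12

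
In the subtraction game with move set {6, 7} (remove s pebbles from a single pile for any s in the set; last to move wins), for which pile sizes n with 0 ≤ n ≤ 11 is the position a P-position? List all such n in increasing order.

0, 1, 2, 3, 4, 5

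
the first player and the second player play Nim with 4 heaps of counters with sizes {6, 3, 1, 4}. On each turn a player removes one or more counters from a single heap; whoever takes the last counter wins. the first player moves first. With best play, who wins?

the second player wins

Nim-sum: 6 XOR 3 XOR 1 XOR 4 = 0.
The nim-sum is 0, so this is a P-position: the player to move is in a losing position under optimal play; the first player is about to move from it and so loses — the second player wins.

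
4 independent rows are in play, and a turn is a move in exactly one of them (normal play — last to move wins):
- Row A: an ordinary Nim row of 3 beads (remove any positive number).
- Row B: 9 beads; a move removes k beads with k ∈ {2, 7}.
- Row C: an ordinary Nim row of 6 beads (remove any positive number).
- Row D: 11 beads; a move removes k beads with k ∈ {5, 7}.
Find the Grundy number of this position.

7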